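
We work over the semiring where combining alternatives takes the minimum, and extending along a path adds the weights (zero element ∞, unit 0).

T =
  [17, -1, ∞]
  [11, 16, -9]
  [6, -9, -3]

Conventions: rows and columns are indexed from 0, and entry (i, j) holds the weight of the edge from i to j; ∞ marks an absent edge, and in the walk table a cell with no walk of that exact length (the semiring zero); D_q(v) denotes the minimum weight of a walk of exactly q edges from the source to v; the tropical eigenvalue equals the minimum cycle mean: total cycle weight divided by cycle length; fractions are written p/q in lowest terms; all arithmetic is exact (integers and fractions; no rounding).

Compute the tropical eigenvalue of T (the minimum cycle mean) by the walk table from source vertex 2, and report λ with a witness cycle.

q=0: [∞, ∞, 0]
q=1: [6, -9, -3]
q=2: [2, -12, -18]
q=3: [-12, -27, -21]
Optimal cycle mean attained by: cycle 1->2->1, total (-9) + (-9), length 2.
Answer: λ = -9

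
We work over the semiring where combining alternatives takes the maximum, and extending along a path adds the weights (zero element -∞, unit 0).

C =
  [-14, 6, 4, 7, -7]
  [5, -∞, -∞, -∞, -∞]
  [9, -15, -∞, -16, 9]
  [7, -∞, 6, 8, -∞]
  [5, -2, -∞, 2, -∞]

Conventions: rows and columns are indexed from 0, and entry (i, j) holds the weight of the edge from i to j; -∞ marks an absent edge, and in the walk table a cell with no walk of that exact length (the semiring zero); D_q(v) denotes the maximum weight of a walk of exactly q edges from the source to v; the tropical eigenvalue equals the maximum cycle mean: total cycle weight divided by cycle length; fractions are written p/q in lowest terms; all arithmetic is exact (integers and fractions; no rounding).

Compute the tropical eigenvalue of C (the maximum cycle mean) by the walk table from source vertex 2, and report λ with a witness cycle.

q=0: [-∞, -∞, 0, -∞, -∞]
q=1: [9, -15, -∞, -16, 9]
q=2: [14, 15, 13, 16, 2]
q=3: [23, 20, 22, 24, 22]
q=4: [31, 29, 30, 32, 31]
q=5: [39, 37, 38, 40, 39]
Optimal cycle mean attained by: cycle 3->3, total 8, length 1.
Answer: λ = 8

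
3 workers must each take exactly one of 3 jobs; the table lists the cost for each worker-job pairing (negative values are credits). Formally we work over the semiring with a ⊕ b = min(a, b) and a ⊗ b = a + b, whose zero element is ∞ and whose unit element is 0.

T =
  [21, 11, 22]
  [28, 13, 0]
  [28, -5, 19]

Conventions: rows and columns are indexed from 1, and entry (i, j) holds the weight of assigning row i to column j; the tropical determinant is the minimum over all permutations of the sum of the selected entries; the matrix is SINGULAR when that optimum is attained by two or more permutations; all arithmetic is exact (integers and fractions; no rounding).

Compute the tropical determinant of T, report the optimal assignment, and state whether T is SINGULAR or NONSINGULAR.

σ = (1, 2, 3): 21 + 13 + 19 = 53
σ = (1, 3, 2): 21 + 0 + (-5) = 16
σ = (2, 1, 3): 11 + 28 + 19 = 58
σ = (2, 3, 1): 11 + 0 + 28 = 39
σ = (3, 1, 2): 22 + 28 + (-5) = 45
σ = (3, 2, 1): 22 + 13 + 28 = 63
Optimal value attained by: σ = (1, 3, 2).
Answer: det⊕(T) = 16; verdict: NONSINGULAR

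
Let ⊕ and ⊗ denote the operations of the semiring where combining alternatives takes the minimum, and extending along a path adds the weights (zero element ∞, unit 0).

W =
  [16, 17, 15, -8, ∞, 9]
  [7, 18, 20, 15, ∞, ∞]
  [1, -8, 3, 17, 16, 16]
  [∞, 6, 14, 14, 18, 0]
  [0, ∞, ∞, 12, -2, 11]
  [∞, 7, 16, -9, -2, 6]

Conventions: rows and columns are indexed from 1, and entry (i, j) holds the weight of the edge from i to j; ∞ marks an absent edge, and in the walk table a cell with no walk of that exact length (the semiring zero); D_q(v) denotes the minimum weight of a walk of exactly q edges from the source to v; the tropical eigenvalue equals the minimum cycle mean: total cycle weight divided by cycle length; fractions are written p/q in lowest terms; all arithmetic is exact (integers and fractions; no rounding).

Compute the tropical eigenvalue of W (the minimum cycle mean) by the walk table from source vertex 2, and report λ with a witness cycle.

q=0: [∞, 0, ∞, ∞, ∞, ∞]
q=1: [7, 18, 20, 15, ∞, ∞]
q=2: [21, 12, 22, -1, 33, 15]
q=3: [19, 5, 13, 6, 13, -1]
q=4: [12, 5, 15, -10, -3, 5]
q=5: [-3, -4, 4, -4, -5, -10]
q=6: [-5, -4, 6, -19, -12, -4]
Optimal cycle mean attained by: cycle 4->6->4, total 0 + (-9), length 2.
Answer: λ = -9/2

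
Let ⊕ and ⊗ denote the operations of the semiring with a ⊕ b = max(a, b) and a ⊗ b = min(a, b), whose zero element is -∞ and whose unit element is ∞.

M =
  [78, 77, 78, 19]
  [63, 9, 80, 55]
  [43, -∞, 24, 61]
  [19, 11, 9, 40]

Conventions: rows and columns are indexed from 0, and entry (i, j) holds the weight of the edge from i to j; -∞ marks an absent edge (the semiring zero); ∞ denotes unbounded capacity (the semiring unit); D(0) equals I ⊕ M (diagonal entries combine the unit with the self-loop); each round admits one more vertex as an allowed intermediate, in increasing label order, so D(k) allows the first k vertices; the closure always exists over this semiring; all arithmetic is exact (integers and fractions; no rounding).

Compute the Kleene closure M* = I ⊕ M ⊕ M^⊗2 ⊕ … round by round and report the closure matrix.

D(0):
  [∞, 77, 78, 19]
  [63, ∞, 80, 55]
  [43, -∞, ∞, 61]
  [19, 11, 9, ∞]
D(1):
  [∞, 77, 78, 19]
  [63, ∞, 80, 55]
  [43, 43, ∞, 61]
  [19, 19, 19, ∞]
D(2):
  [∞, 77, 78, 55]
  [63, ∞, 80, 55]
  [43, 43, ∞, 61]
  [19, 19, 19, ∞]
D(3):
  [∞, 77, 78, 61]
  [63, ∞, 80, 61]
  [43, 43, ∞, 61]
  [19, 19, 19, ∞]
D(4):
  [∞, 77, 78, 61]
  [63, ∞, 80, 61]
  [43, 43, ∞, 61]
  [19, 19, 19, ∞]
Answer: M* = [[∞, 77, 78, 61], [63, ∞, 80, 61], [43, 43, ∞, 61], [19, 19, 19, ∞]]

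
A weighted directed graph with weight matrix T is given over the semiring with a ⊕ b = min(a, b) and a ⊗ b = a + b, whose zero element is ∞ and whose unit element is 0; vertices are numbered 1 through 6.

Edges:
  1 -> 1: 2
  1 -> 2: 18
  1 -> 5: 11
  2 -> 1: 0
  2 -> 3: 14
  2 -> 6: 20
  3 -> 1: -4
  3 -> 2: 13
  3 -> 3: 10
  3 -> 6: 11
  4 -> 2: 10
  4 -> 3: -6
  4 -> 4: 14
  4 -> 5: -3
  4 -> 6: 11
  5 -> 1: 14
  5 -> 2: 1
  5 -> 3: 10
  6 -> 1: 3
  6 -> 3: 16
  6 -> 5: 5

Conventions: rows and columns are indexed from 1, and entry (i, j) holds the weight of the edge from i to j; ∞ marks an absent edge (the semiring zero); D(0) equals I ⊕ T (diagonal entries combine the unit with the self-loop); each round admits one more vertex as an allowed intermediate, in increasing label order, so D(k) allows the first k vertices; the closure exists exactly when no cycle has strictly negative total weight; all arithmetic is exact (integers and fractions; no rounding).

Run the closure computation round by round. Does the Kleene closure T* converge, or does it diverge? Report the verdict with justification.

D(0):
  [0, 18, ∞, ∞, 11, ∞]
  [0, 0, 14, ∞, ∞, 20]
  [-4, 13, 0, ∞, ∞, 11]
  [∞, 10, -6, 0, -3, 11]
  [14, 1, 10, ∞, 0, ∞]
  [3, ∞, 16, ∞, 5, 0]
D(1):
  [0, 18, ∞, ∞, 11, ∞]
  [0, 0, 14, ∞, 11, 20]
  [-4, 13, 0, ∞, 7, 11]
  [∞, 10, -6, 0, -3, 11]
  [14, 1, 10, ∞, 0, ∞]
  [3, 21, 16, ∞, 5, 0]
D(2):
  [0, 18, 32, ∞, 11, 38]
  [0, 0, 14, ∞, 11, 20]
  [-4, 13, 0, ∞, 7, 11]
  [10, 10, -6, 0, -3, 11]
  [1, 1, 10, ∞, 0, 21]
  [3, 21, 16, ∞, 5, 0]
D(3):
  [0, 18, 32, ∞, 11, 38]
  [0, 0, 14, ∞, 11, 20]
  [-4, 13, 0, ∞, 7, 11]
  [-10, 7, -6, 0, -3, 5]
  [1, 1, 10, ∞, 0, 21]
  [3, 21, 16, ∞, 5, 0]
D(4):
  [0, 18, 32, ∞, 11, 38]
  [0, 0, 14, ∞, 11, 20]
  [-4, 13, 0, ∞, 7, 11]
  [-10, 7, -6, 0, -3, 5]
  [1, 1, 10, ∞, 0, 21]
  [3, 21, 16, ∞, 5, 0]
D(5):
  [0, 12, 21, ∞, 11, 32]
  [0, 0, 14, ∞, 11, 20]
  [-4, 8, 0, ∞, 7, 11]
  [-10, -2, -6, 0, -3, 5]
  [1, 1, 10, ∞, 0, 21]
  [3, 6, 15, ∞, 5, 0]
D(6):
  [0, 12, 21, ∞, 11, 32]
  [0, 0, 14, ∞, 11, 20]
  [-4, 8, 0, ∞, 7, 11]
  [-10, -2, -6, 0, -3, 5]
  [1, 1, 10, ∞, 0, 21]
  [3, 6, 15, ∞, 5, 0]
Key observation: every diagonal entry stays at the unit through all rounds, so no improving cycle exists.
Answer: CONVERGES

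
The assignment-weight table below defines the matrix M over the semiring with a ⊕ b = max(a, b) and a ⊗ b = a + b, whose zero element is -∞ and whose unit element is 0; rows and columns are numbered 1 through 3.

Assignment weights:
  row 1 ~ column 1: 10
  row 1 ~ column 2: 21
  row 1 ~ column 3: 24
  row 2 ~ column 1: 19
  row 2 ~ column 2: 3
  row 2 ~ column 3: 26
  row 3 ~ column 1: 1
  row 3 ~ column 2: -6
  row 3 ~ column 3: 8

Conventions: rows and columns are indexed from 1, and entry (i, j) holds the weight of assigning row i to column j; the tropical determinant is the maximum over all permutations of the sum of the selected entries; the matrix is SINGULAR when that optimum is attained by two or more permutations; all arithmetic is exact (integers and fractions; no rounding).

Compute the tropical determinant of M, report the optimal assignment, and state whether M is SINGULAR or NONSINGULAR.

σ = (1, 2, 3): 10 + 3 + 8 = 21
σ = (1, 3, 2): 10 + 26 + (-6) = 30
σ = (2, 1, 3): 21 + 19 + 8 = 48
σ = (2, 3, 1): 21 + 26 + 1 = 48
σ = (3, 1, 2): 24 + 19 + (-6) = 37
σ = (3, 2, 1): 24 + 3 + 1 = 28
Optimal value attained by: σ = (2, 1, 3).
Answer: det⊕(M) = 48; verdict: SINGULAR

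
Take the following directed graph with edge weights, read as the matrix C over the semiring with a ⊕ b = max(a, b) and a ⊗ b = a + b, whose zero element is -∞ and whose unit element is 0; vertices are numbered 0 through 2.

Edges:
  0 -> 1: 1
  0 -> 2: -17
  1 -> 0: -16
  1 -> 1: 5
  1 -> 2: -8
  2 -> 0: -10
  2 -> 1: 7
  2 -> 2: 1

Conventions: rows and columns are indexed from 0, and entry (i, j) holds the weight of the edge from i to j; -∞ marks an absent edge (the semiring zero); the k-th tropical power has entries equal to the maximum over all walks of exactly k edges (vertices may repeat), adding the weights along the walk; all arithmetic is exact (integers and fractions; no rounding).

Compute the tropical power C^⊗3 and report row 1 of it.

C^⊗2:
  [-15, 6, -7]
  [-11, 10, -3]
  [-9, 12, 2]
C^⊗3:
  [-10, 11, -2]
  [-6, 15, 2]
  [-4, 17, 4]
Answer: row 1 of C^⊗3 = [-6, 15, 2]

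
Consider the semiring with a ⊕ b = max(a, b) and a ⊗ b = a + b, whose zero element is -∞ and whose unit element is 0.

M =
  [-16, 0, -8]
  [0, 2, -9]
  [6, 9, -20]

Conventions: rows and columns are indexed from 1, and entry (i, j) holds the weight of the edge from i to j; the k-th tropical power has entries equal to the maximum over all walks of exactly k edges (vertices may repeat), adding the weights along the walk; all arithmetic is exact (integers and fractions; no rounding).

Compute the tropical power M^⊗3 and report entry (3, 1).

M^⊗2:
  [0, 2, -9]
  [2, 4, -7]
  [9, 11, 0]
M^⊗3:
  [2, 4, -7]
  [4, 6, -5]
  [11, 13, 2]
Key observation: the optimum is the walk 3->2->2->1, with weight 9 + 2 + 0 = 11.
Optimal value attained by: walk 3->2->2->1.
Answer: (M^⊗3)[3][1] = 11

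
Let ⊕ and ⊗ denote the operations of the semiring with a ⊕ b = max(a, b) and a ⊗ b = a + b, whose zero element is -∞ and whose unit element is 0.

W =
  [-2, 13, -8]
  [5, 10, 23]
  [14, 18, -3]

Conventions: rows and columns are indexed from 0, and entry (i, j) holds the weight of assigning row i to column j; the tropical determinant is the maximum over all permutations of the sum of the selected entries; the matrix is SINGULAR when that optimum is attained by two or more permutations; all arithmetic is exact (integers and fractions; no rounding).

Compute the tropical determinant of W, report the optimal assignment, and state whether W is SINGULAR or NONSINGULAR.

σ = (0, 1, 2): (-2) + 10 + (-3) = 5
σ = (0, 2, 1): (-2) + 23 + 18 = 39
σ = (1, 0, 2): 13 + 5 + (-3) = 15
σ = (1, 2, 0): 13 + 23 + 14 = 50
σ = (2, 0, 1): (-8) + 5 + 18 = 15
σ = (2, 1, 0): (-8) + 10 + 14 = 16
Optimal value attained by: σ = (1, 2, 0).
Answer: det⊕(W) = 50; verdict: NONSINGULAR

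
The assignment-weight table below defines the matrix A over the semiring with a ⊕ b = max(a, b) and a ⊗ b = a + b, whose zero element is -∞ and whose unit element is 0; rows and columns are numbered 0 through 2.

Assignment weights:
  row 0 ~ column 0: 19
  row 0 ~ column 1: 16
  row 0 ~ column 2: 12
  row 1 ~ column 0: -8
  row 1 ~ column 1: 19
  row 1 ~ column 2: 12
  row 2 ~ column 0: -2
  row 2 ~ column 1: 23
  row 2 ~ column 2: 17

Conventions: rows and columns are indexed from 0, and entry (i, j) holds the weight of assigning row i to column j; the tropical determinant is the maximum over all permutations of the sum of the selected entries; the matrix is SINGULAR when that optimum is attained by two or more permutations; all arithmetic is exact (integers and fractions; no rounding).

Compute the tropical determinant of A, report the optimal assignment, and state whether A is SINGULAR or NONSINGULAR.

σ = (0, 1, 2): 19 + 19 + 17 = 55
σ = (0, 2, 1): 19 + 12 + 23 = 54
σ = (1, 0, 2): 16 + (-8) + 17 = 25
σ = (1, 2, 0): 16 + 12 + (-2) = 26
σ = (2, 0, 1): 12 + (-8) + 23 = 27
σ = (2, 1, 0): 12 + 19 + (-2) = 29
Optimal value attained by: σ = (0, 1, 2).
Answer: det⊕(A) = 55; verdict: NONSINGULAR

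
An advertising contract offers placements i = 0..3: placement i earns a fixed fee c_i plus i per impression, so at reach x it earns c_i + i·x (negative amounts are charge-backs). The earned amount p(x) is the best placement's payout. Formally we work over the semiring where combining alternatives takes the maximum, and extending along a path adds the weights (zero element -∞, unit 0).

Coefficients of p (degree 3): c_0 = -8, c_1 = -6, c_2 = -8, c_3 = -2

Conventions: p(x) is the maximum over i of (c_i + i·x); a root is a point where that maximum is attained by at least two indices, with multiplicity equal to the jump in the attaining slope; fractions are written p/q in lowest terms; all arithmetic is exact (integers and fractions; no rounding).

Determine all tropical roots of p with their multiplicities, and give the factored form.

hull edge (i=0, c=-8) to (i=3, c=-2): slope 2, span 3
Factored form: p(x) = -2 ⊗ (x ⊕ (-2)) ⊗ (x ⊕ (-2)) ⊗ (x ⊕ (-2))
Answer: roots = -2 (mult 3)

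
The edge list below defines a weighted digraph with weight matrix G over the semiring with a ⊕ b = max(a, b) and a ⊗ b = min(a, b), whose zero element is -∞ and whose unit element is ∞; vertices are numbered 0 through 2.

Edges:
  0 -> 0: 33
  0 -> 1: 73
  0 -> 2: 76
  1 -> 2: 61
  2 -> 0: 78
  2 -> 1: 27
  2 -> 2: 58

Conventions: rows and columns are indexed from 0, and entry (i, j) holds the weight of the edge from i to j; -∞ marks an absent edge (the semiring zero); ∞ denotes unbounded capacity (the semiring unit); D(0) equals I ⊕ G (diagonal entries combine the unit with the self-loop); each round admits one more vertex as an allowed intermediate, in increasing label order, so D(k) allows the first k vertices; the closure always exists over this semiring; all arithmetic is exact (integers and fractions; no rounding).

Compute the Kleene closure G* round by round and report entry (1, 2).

D(0):
  [∞, 73, 76]
  [-∞, ∞, 61]
  [78, 27, ∞]
D(1):
  [∞, 73, 76]
  [-∞, ∞, 61]
  [78, 73, ∞]
D(2):
  [∞, 73, 76]
  [-∞, ∞, 61]
  [78, 73, ∞]
D(3):
  [∞, 73, 76]
  [61, ∞, 61]
  [78, 73, ∞]
Answer: G*[1][2] = 61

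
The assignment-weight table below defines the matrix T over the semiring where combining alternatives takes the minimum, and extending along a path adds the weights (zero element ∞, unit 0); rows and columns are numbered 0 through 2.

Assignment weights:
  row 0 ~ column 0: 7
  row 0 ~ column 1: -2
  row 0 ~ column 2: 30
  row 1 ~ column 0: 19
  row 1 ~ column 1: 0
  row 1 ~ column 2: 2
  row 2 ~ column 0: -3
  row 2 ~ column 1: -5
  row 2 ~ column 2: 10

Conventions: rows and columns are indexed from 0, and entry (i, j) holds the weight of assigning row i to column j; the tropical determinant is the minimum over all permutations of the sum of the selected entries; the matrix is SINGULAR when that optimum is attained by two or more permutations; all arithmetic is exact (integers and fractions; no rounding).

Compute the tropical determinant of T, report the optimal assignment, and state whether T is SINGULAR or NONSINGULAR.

σ = (0, 1, 2): 7 + 0 + 10 = 17
σ = (0, 2, 1): 7 + 2 + (-5) = 4
σ = (1, 0, 2): (-2) + 19 + 10 = 27
σ = (1, 2, 0): (-2) + 2 + (-3) = -3
σ = (2, 0, 1): 30 + 19 + (-5) = 44
σ = (2, 1, 0): 30 + 0 + (-3) = 27
Optimal value attained by: σ = (1, 2, 0).
Answer: det⊕(T) = -3; verdict: NONSINGULAR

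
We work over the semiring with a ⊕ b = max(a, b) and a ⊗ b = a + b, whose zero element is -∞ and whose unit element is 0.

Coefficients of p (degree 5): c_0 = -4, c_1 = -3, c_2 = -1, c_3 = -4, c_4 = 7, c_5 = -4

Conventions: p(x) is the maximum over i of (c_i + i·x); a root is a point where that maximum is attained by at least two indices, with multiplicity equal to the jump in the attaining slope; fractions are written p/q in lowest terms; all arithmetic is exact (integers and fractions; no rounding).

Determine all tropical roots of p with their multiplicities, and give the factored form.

hull edge (i=0, c=-4) to (i=4, c=7): slope 11/4, span 4
hull edge (i=4, c=7) to (i=5, c=-4): slope -11, span 1
Factored form: p(x) = -4 ⊗ (x ⊕ (-11/4)) ⊗ (x ⊕ (-11/4)) ⊗ (x ⊕ (-11/4)) ⊗ (x ⊕ (-11/4)) ⊗ (x ⊕ 11)
Answer: roots = -11/4 (mult 4), 11 (mult 1)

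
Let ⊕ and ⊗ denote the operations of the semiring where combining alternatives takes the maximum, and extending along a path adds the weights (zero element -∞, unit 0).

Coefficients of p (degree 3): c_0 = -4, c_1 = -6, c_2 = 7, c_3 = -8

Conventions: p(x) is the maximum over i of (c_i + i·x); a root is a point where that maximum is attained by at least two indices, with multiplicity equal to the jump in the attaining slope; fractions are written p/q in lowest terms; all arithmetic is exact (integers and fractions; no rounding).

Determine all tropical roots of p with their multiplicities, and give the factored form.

hull edge (i=0, c=-4) to (i=2, c=7): slope 11/2, span 2
hull edge (i=2, c=7) to (i=3, c=-8): slope -15, span 1
Factored form: p(x) = -8 ⊗ (x ⊕ (-11/2)) ⊗ (x ⊕ (-11/2)) ⊗ (x ⊕ 15)
Answer: roots = -11/2 (mult 2), 15 (mult 1)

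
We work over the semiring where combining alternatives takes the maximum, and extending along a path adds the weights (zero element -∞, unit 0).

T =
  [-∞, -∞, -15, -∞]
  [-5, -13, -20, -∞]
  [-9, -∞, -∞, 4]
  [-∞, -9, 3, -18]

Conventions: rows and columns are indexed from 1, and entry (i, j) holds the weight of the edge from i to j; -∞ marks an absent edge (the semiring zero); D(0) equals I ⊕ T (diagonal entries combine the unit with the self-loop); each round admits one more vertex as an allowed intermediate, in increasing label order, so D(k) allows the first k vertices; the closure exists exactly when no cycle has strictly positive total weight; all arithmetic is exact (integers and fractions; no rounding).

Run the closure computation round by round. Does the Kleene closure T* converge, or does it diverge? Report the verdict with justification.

D(0):
  [0, -∞, -15, -∞]
  [-5, 0, -20, -∞]
  [-9, -∞, 0, 4]
  [-∞, -9, 3, 0]
D(1):
  [0, -∞, -15, -∞]
  [-5, 0, -20, -∞]
  [-9, -∞, 0, 4]
  [-∞, -9, 3, 0]
D(2):
  [0, -∞, -15, -∞]
  [-5, 0, -20, -∞]
  [-9, -∞, 0, 4]
  [-14, -9, 3, 0]
Detection: at round 3, diagonal entry (4, 4) turns strictly positive.
Key observation: the cycle 4->3->4 has total weight 3 + 4, which is strictly positive.
Answer: DIVERGES — positive cycle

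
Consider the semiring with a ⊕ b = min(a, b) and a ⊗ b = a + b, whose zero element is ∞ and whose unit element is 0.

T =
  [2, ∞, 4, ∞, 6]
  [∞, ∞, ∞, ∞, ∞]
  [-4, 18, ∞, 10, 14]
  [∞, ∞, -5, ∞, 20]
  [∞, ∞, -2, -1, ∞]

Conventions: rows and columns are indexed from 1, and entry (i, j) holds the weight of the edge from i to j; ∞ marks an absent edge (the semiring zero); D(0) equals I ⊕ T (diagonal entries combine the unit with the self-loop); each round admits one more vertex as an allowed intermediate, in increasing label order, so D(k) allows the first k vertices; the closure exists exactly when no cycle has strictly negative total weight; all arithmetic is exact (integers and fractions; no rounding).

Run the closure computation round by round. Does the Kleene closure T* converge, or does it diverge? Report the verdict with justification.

D(0):
  [0, ∞, 4, ∞, 6]
  [∞, 0, ∞, ∞, ∞]
  [-4, 18, 0, 10, 14]
  [∞, ∞, -5, 0, 20]
  [∞, ∞, -2, -1, 0]
D(1):
  [0, ∞, 4, ∞, 6]
  [∞, 0, ∞, ∞, ∞]
  [-4, 18, 0, 10, 2]
  [∞, ∞, -5, 0, 20]
  [∞, ∞, -2, -1, 0]
D(2):
  [0, ∞, 4, ∞, 6]
  [∞, 0, ∞, ∞, ∞]
  [-4, 18, 0, 10, 2]
  [∞, ∞, -5, 0, 20]
  [∞, ∞, -2, -1, 0]
D(3):
  [0, 22, 4, 14, 6]
  [∞, 0, ∞, ∞, ∞]
  [-4, 18, 0, 10, 2]
  [-9, 13, -5, 0, -3]
  [-6, 16, -2, -1, 0]
Detection: at round 4, diagonal entry (5, 5) turns strictly negative.
Key observation: the cycle 5->4->3->1->5 has total weight (-1) + (-5) + (-4) + 6, which is strictly negative.
Answer: DIVERGES — negative cycle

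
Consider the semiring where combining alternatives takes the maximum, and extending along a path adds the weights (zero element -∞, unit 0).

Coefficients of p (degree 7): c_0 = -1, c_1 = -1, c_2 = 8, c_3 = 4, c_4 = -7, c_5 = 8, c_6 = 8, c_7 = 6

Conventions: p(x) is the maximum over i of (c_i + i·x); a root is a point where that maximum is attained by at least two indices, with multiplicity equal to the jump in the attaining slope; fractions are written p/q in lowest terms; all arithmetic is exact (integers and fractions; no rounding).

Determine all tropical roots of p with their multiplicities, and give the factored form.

hull edge (i=0, c=-1) to (i=2, c=8): slope 9/2, span 2
hull edge (i=2, c=8) to (i=6, c=8): slope 0, span 4
hull edge (i=6, c=8) to (i=7, c=6): slope -2, span 1
Factored form: p(x) = 6 ⊗ (x ⊕ (-9/2)) ⊗ (x ⊕ (-9/2)) ⊗ (x ⊕ 0) ⊗ (x ⊕ 0) ⊗ (x ⊕ 0) ⊗ (x ⊕ 0) ⊗ (x ⊕ 2)
Answer: roots = -9/2 (mult 2), 0 (mult 4), 2 (mult 1)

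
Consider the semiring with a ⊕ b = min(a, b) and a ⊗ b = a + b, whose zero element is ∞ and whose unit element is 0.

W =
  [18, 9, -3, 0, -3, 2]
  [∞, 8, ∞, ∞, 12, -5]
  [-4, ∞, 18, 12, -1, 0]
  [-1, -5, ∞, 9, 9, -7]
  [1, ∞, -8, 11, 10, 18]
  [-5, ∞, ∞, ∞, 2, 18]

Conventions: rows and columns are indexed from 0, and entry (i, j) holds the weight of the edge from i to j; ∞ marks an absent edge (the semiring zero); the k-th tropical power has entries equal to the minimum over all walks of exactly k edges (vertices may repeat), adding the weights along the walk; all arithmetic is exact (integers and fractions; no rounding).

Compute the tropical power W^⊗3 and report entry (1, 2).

W^⊗2:
  [-7, -5, -11, 8, -4, -7]
  [-10, 16, 4, 23, -3, 3]
  [-5, 5, -9, -4, -7, -2]
  [-12, 3, -4, -1, -5, -10]
  [-12, 6, -2, 1, -9, -8]
  [3, 4, -8, -5, -8, -3]
W^⊗3:
  [-15, 2, -12, -7, -12, -11]
  [-2, -1, -13, -10, -13, -8]
  [-13, -9, -15, -5, -10, -11]
  [-15, -6, -15, -12, -15, -10]
  [-13, -4, -17, -12, -15, -10]
  [-12, -10, -16, 3, -9, -12]
Key observation: the optimum is the walk 1->5->0->2, with weight (-5) + (-5) + (-3) = -13.
Optimal value attained by: walk 1->5->0->2.
Answer: (W^⊗3)[1][2] = -13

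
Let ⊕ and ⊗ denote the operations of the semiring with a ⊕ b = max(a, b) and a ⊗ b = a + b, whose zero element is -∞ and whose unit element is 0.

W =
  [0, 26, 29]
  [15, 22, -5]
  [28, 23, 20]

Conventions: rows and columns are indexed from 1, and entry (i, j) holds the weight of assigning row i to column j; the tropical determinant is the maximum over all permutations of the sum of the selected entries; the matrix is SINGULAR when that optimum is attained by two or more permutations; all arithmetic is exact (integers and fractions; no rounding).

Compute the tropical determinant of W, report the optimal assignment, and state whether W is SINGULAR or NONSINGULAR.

σ = (1, 2, 3): 0 + 22 + 20 = 42
σ = (1, 3, 2): 0 + (-5) + 23 = 18
σ = (2, 1, 3): 26 + 15 + 20 = 61
σ = (2, 3, 1): 26 + (-5) + 28 = 49
σ = (3, 1, 2): 29 + 15 + 23 = 67
σ = (3, 2, 1): 29 + 22 + 28 = 79
Optimal value attained by: σ = (3, 2, 1).
Answer: det⊕(W) = 79; verdict: NONSINGULAR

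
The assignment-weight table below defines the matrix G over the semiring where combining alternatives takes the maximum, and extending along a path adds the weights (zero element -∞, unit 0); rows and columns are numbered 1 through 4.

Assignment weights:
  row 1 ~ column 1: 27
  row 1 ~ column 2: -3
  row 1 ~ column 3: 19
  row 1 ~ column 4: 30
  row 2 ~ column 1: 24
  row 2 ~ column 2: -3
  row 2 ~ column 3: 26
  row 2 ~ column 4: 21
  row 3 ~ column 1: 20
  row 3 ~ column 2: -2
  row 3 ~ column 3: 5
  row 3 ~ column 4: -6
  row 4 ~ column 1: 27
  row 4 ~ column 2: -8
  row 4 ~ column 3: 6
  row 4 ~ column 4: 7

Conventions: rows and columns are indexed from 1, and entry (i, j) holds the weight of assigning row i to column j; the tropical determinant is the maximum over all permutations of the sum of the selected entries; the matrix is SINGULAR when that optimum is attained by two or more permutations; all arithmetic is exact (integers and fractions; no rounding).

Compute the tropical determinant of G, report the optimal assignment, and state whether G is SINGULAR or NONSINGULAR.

σ = (1, 2, 3, 4): 27 + (-3) + 5 + 7 = 36
σ = (1, 2, 4, 3): 27 + (-3) + (-6) + 6 = 24
σ = (1, 3, 2, 4): 27 + 26 + (-2) + 7 = 58
σ = (1, 3, 4, 2): 27 + 26 + (-6) + (-8) = 39
σ = (1, 4, 2, 3): 27 + 21 + (-2) + 6 = 52
σ = (1, 4, 3, 2): 27 + 21 + 5 + (-8) = 45
σ = (2, 1, 3, 4): (-3) + 24 + 5 + 7 = 33
σ = (2, 1, 4, 3): (-3) + 24 + (-6) + 6 = 21
σ = (2, 3, 1, 4): (-3) + 26 + 20 + 7 = 50
σ = (2, 3, 4, 1): (-3) + 26 + (-6) + 27 = 44
σ = (2, 4, 1, 3): (-3) + 21 + 20 + 6 = 44
σ = (2, 4, 3, 1): (-3) + 21 + 5 + 27 = 50
σ = (3, 1, 2, 4): 19 + 24 + (-2) + 7 = 48
σ = (3, 1, 4, 2): 19 + 24 + (-6) + (-8) = 29
σ = (3, 2, 1, 4): 19 + (-3) + 20 + 7 = 43
σ = (3, 2, 4, 1): 19 + (-3) + (-6) + 27 = 37
σ = (3, 4, 1, 2): 19 + 21 + 20 + (-8) = 52
σ = (3, 4, 2, 1): 19 + 21 + (-2) + 27 = 65
σ = (4, 1, 2, 3): 30 + 24 + (-2) + 6 = 58
σ = (4, 1, 3, 2): 30 + 24 + 5 + (-8) = 51
σ = (4, 2, 1, 3): 30 + (-3) + 20 + 6 = 53
σ = (4, 2, 3, 1): 30 + (-3) + 5 + 27 = 59
σ = (4, 3, 1, 2): 30 + 26 + 20 + (-8) = 68
σ = (4, 3, 2, 1): 30 + 26 + (-2) + 27 = 81
Optimal value attained by: σ = (4, 3, 2, 1).
Answer: det⊕(G) = 81; verdict: NONSINGULAR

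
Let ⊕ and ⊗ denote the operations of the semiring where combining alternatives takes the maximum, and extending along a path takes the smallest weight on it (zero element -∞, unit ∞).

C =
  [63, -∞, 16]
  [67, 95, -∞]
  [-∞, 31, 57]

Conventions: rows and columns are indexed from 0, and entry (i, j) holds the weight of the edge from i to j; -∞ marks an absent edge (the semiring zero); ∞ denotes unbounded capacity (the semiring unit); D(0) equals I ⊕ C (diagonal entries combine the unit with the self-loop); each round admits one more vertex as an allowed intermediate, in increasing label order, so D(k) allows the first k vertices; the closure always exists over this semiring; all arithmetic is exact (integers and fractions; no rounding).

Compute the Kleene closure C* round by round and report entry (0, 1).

D(0):
  [∞, -∞, 16]
  [67, ∞, -∞]
  [-∞, 31, ∞]
D(1):
  [∞, -∞, 16]
  [67, ∞, 16]
  [-∞, 31, ∞]
D(2):
  [∞, -∞, 16]
  [67, ∞, 16]
  [31, 31, ∞]
D(3):
  [∞, 16, 16]
  [67, ∞, 16]
  [31, 31, ∞]
Answer: C*[0][1] = 16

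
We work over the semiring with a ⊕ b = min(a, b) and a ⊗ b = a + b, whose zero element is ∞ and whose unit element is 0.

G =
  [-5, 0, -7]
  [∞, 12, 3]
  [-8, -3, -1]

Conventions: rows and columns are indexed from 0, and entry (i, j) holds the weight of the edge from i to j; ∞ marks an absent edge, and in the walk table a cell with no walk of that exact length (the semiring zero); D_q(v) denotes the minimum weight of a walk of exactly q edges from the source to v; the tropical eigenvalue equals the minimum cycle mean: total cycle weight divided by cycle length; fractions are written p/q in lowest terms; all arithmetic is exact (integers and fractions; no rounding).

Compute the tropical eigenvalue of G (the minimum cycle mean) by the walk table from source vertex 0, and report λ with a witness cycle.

q=0: [0, ∞, ∞]
q=1: [-5, 0, -7]
q=2: [-15, -10, -12]
q=3: [-20, -15, -22]
Optimal cycle mean attained by: cycle 0->2->0, total (-7) + (-8), length 2.
Answer: λ = -15/2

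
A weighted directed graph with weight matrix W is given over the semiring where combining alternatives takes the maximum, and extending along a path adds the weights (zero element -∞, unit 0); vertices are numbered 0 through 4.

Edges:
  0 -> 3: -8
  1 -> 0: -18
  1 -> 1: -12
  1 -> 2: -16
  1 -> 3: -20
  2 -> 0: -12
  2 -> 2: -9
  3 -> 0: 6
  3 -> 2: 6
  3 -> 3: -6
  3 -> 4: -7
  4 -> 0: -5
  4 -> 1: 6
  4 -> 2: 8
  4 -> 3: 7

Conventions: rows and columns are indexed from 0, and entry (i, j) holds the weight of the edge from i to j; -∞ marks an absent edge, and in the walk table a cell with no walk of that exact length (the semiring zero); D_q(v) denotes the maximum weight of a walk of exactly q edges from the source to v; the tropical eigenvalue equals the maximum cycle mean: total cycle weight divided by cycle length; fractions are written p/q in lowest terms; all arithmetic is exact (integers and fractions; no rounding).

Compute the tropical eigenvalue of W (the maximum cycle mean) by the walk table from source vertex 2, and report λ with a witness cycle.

q=0: [-∞, -∞, 0, -∞, -∞]
q=1: [-12, -∞, -9, -∞, -∞]
q=2: [-21, -∞, -18, -20, -∞]
q=3: [-14, -∞, -14, -26, -27]
q=4: [-20, -21, -19, -20, -33]
q=5: [-14, -27, -14, -26, -27]
Optimal cycle mean attained by: cycle 3->4->3, total (-7) + 7, length 2.
Answer: λ = 0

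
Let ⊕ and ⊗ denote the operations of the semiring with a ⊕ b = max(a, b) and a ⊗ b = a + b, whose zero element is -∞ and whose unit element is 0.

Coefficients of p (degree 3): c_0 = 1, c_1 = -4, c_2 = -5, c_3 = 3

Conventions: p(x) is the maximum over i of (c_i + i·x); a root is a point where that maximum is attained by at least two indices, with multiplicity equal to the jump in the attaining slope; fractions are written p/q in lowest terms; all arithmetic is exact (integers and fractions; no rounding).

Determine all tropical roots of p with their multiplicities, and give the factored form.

hull edge (i=0, c=1) to (i=3, c=3): slope 2/3, span 3
Factored form: p(x) = 3 ⊗ (x ⊕ (-2/3)) ⊗ (x ⊕ (-2/3)) ⊗ (x ⊕ (-2/3))
Answer: roots = -2/3 (mult 3)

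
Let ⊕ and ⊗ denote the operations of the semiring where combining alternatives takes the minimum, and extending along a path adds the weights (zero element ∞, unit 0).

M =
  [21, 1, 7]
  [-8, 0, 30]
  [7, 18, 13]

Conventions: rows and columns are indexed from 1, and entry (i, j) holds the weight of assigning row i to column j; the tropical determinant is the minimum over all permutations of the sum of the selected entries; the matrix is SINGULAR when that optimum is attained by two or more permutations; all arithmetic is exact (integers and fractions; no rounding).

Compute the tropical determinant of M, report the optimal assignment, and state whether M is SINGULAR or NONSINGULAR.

σ = (1, 2, 3): 21 + 0 + 13 = 34
σ = (1, 3, 2): 21 + 30 + 18 = 69
σ = (2, 1, 3): 1 + (-8) + 13 = 6
σ = (2, 3, 1): 1 + 30 + 7 = 38
σ = (3, 1, 2): 7 + (-8) + 18 = 17
σ = (3, 2, 1): 7 + 0 + 7 = 14
Optimal value attained by: σ = (2, 1, 3).
Answer: det⊕(M) = 6; verdict: NONSINGULAR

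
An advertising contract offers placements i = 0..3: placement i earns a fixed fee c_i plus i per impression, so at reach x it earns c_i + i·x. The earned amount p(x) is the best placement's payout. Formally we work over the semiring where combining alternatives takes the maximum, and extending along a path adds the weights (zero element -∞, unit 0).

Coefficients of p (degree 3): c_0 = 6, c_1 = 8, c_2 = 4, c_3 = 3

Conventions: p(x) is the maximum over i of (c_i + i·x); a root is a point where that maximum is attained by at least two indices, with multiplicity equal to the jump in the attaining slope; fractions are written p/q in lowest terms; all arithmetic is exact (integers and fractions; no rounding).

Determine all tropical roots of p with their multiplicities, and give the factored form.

hull edge (i=0, c=6) to (i=1, c=8): slope 2, span 1
hull edge (i=1, c=8) to (i=3, c=3): slope -5/2, span 2
Factored form: p(x) = 3 ⊗ (x ⊕ (-2)) ⊗ (x ⊕ 5/2) ⊗ (x ⊕ 5/2)
Answer: roots = -2 (mult 1), 5/2 (mult 2)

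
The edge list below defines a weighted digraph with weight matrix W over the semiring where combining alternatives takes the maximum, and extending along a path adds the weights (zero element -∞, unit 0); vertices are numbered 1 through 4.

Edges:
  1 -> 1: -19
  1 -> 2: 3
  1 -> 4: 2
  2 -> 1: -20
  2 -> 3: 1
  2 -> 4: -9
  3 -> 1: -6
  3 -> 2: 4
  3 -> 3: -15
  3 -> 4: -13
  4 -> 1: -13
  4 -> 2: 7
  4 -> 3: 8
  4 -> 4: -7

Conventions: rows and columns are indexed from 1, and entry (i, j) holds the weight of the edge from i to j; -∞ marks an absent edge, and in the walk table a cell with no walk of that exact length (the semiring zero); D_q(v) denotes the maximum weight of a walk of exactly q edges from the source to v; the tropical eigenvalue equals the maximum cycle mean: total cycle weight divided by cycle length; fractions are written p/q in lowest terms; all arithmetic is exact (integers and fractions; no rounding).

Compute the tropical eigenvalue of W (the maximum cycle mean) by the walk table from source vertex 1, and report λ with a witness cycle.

q=0: [0, -∞, -∞, -∞]
q=1: [-19, 3, -∞, 2]
q=2: [-11, 9, 10, -5]
q=3: [4, 14, 10, 0]
q=4: [4, 14, 15, 6]
Optimal cycle mean attained by: cycle 2->3->2, total 1 + 4, length 2.
Answer: λ = 5/2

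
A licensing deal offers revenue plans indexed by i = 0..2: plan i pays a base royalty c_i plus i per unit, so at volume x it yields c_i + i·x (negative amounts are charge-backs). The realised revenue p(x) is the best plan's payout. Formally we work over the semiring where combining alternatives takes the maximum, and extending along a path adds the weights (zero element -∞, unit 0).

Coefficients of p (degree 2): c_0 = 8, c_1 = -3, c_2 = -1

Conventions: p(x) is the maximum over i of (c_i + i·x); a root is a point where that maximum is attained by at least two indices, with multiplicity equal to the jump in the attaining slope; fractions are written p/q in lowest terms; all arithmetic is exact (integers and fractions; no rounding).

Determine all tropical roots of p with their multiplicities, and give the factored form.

hull edge (i=0, c=8) to (i=2, c=-1): slope -9/2, span 2
Factored form: p(x) = -1 ⊗ (x ⊕ 9/2) ⊗ (x ⊕ 9/2)
Answer: roots = 9/2 (mult 2)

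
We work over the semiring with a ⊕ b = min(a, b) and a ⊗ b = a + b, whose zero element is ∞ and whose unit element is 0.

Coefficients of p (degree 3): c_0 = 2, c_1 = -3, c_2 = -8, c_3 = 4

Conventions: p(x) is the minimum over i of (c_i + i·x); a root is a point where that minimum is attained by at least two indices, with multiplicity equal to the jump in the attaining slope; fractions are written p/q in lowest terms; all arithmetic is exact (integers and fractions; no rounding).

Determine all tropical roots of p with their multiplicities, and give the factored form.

hull edge (i=0, c=2) to (i=2, c=-8): slope -5, span 2
hull edge (i=2, c=-8) to (i=3, c=4): slope 12, span 1
Factored form: p(x) = 4 ⊗ (x ⊕ (-12)) ⊗ (x ⊕ 5) ⊗ (x ⊕ 5)
Answer: roots = -12 (mult 1), 5 (mult 2)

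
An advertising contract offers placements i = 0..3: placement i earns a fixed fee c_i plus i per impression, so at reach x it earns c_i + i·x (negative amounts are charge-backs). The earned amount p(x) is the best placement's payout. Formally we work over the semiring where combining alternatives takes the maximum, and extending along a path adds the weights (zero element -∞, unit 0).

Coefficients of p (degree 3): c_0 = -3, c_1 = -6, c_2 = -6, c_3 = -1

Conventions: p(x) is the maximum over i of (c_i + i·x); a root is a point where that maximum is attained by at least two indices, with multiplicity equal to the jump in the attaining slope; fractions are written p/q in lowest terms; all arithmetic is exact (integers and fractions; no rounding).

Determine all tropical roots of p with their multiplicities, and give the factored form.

hull edge (i=0, c=-3) to (i=3, c=-1): slope 2/3, span 3
Factored form: p(x) = -1 ⊗ (x ⊕ (-2/3)) ⊗ (x ⊕ (-2/3)) ⊗ (x ⊕ (-2/3))
Answer: roots = -2/3 (mult 3)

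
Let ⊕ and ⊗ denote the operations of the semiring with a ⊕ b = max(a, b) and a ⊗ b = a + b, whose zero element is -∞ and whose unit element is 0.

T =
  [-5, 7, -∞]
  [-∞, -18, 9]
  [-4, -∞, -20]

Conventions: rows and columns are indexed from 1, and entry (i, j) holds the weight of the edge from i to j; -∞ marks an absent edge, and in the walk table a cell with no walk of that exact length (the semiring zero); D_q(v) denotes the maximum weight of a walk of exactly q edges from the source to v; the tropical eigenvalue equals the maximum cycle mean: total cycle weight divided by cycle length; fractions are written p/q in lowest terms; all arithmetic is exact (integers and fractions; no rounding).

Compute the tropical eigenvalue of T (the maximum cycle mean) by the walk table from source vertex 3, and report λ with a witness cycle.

q=0: [-∞, -∞, 0]
q=1: [-4, -∞, -20]
q=2: [-9, 3, -40]
q=3: [-14, -2, 12]
Optimal cycle mean attained by: cycle 1->2->3->1, total 7 + 9 + (-4), length 3.
Answer: λ = 4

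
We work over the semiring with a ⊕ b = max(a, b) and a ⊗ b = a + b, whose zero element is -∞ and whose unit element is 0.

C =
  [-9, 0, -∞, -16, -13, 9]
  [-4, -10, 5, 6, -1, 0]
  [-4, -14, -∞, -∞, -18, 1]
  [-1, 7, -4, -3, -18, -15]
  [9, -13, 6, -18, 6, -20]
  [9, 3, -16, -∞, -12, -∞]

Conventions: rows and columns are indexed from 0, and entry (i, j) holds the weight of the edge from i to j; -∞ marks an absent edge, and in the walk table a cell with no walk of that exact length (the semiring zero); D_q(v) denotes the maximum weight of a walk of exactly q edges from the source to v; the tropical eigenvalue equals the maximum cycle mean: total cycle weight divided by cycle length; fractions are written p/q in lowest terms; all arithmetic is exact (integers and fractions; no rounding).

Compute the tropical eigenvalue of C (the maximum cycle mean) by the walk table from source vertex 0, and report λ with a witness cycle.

q=0: [0, -∞, -∞, -∞, -∞, -∞]
q=1: [-9, 0, -∞, -16, -13, 9]
q=2: [18, 12, 5, 6, -1, 0]
q=3: [9, 18, 17, 18, 11, 27]
q=4: [36, 30, 23, 24, 17, 18]
q=5: [27, 36, 35, 36, 29, 45]
q=6: [54, 48, 41, 42, 35, 36]
Optimal cycle mean attained by: cycle 0->5->0, total 9 + 9, length 2.
Answer: λ = 9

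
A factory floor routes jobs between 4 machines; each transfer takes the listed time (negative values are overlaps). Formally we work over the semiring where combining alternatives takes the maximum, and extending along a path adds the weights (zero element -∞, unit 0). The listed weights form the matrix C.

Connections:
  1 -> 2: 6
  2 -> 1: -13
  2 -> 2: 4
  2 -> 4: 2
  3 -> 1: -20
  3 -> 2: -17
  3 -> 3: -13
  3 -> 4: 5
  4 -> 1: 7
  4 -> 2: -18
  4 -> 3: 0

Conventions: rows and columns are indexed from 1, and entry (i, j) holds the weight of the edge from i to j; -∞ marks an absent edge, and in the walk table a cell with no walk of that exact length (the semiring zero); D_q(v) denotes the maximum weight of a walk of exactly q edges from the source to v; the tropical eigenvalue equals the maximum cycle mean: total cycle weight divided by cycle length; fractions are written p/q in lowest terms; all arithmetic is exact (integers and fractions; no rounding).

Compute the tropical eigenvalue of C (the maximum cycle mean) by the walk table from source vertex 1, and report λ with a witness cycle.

q=0: [0, -∞, -∞, -∞]
q=1: [-∞, 6, -∞, -∞]
q=2: [-7, 10, -∞, 8]
q=3: [15, 14, 8, 12]
q=4: [19, 21, 12, 16]
Optimal cycle mean attained by: cycle 1->2->4->1, total 6 + 2 + 7, length 3.
Answer: λ = 5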